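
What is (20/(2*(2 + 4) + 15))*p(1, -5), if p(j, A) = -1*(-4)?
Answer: 80/27 ≈ 2.9630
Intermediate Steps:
p(j, A) = 4
(20/(2*(2 + 4) + 15))*p(1, -5) = (20/(2*(2 + 4) + 15))*4 = (20/(2*6 + 15))*4 = (20/(12 + 15))*4 = (20/27)*4 = 80/27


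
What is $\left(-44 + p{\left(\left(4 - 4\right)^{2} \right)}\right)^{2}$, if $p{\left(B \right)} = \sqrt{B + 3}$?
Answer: $\left(44 - \sqrt{3}\right)^{2} \approx 1786.6$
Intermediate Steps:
$p{\left(B \right)} = \sqrt{3 + B}$
$\left(-44 + p{\left(\left(4 - 4\right)^{2} \right)}\right)^{2} = \left(-44 + \sqrt{3 + \left(4 - 4\right)^{2}}\right)^{2} = \left(-44 + \sqrt{3 + 0^{2}}\right)^{2} = \left(-44 + \sqrt{3 + 0}\right)^{2} = \left(-44 + \sqrt{3}\right)^{2}$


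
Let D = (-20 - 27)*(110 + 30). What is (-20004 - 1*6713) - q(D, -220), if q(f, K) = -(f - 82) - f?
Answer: -39959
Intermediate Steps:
D = -6580 (D = -47*140 = -6580)
q(f, K) = 82 - 2*f (q(f, K) = -(-82 + f) - f = (82 - f) - f = 82 - 2*f)
(-20004 - 1*6713) - q(D, -220) = (-20004 - 1*6713) - (82 - 2*(-6580)) = (-20004 - 6713) - (82 + 13160) = -26717 - 1*13242 = -26717 - 13242 = -39959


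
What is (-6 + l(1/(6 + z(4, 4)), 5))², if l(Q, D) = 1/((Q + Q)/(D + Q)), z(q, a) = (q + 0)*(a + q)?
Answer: 32041/4 ≈ 8010.3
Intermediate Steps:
z(q, a) = q*(a + q)
l(Q, D) = (D + Q)/(2*Q) (l(Q, D) = 1/((2*Q)/(D + Q)) = 1/(2*Q/(D + Q)) = (D + Q)/(2*Q))
(-6 + l(1/(6 + z(4, 4)), 5))² = (-6 + (5 + 1/(6 + 4*(4 + 4)))/(2*(1/(6 + 4*(4 + 4)))))² = (-6 + (5 + 1/(6 + 4*8))/(2*(1/(6 + 4*8))))² = (-6 + (5 + 1/(6 + 32))/(2*(1/(6 + 32))))² = (-6 + (5 + 1/38)/(2*(1/38)))² = (-6 + (½)*38*(191/38))² = (-6 + 191/2)² = (179/2)² = 32041/4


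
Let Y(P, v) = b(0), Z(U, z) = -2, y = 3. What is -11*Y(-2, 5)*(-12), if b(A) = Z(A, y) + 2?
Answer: 0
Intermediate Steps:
b(A) = 0 (b(A) = -2 + 2 = 0)
Y(P, v) = 0
-11*Y(-2, 5)*(-12) = -11*0*(-12) = 0*(-12) = 0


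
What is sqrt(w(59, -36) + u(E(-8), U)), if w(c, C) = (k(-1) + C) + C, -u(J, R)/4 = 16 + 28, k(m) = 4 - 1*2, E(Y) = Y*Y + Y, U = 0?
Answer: I*sqrt(246) ≈ 15.684*I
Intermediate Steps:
E(Y) = Y + Y**2 (E(Y) = Y**2 + Y = Y + Y**2)
k(m) = 2 (k(m) = 4 - 2 = 2)
u(J, R) = -176 (u(J, R) = -4*(16 + 28) = -4*44 = -176)
w(c, C) = 2 + 2*C (w(c, C) = (2 + C) + C = 2 + 2*C)
sqrt(w(59, -36) + u(E(-8), U)) = sqrt((2 + 2*(-36)) - 176) = sqrt((2 - 72) - 176) = sqrt(-70 - 176) = sqrt(-246) = I*sqrt(246)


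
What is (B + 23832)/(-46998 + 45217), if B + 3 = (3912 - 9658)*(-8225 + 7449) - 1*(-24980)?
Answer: -4507705/1781 ≈ -2531.0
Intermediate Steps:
B = 4483873 (B = -3 + ((3912 - 9658)*(-8225 + 7449) - 1*(-24980)) = -3 + (-5746*(-776) + 24980) = -3 + (4458896 + 24980) = -3 + 4483876 = 4483873)
(B + 23832)/(-46998 + 45217) = (4483873 + 23832)/(-46998 + 45217) = 4507705/(-1781) = 4507705*(-1/1781) = -4507705/1781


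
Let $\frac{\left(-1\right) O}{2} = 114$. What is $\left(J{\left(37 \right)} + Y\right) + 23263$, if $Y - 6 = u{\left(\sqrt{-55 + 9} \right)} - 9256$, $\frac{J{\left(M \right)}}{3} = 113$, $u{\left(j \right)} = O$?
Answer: $14124$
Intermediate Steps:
$O = -228$ ($O = \left(-2\right) 114 = -228$)
$u{\left(j \right)} = -228$
$J{\left(M \right)} = 339$ ($J{\left(M \right)} = 3 \cdot 113 = 339$)
$Y = -9478$ ($Y = 6 - 9484 = -9478$)
$\left(J{\left(37 \right)} + Y\right) + 23263 = \left(339 - 9478\right) + 23263 = -9139 + 23263 = 14124$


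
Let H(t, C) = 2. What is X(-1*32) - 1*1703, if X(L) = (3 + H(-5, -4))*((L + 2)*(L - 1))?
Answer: 3247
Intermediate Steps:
X(L) = 5*(-1 + L)*(2 + L) (X(L) = (3 + 2)*((L + 2)*(L - 1)) = 5*((2 + L)*(-1 + L)) = 5*((-1 + L)*(2 + L)) = 5*(-1 + L)*(2 + L))
X(-1*32) - 1*1703 = (-10 + 5*(-1*32) + 5*(-1*32)²) - 1*1703 = (-10 + 5*(-32) + 5*(-32)²) - 1703 = (-10 - 160 + 5*1024) - 1703 = (-10 - 160 + 5120) - 1703 = 4950 - 1703 = 3247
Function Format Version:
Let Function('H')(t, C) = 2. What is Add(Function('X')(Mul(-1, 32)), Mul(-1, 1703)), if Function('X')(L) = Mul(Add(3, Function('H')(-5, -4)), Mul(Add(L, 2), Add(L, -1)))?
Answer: 3247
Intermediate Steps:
Function('X')(L) = Mul(5, Add(-1, L), Add(2, L)) (Function('X')(L) = Mul(Add(3, 2), Mul(Add(L, 2), Add(L, -1))) = Mul(5, Mul(Add(2, L), Add(-1, L))) = Mul(5, Mul(Add(-1, L), Add(2, L))) = Mul(5, Add(-1, L), Add(2, L)))
Add(Function('X')(Mul(-1, 32)), Mul(-1, 1703)) = Add(Add(-10, Mul(5, Mul(-1, 32)), Mul(5, Pow(Mul(-1, 32), 2))), Mul(-1, 1703)) = Add(Add(-10, Mul(5, -32), Mul(5, Pow(-32, 2))), -1703) = Add(Add(-10, -160, Mul(5, 1024)), -1703) = Add(Add(-10, -160, 5120), -1703) = Add(4950, -1703) = 3247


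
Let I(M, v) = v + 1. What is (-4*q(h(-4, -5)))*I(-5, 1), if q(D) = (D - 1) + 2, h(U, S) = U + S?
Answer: 64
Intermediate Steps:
h(U, S) = S + U
q(D) = 1 + D (q(D) = (-1 + D) + 2 = 1 + D)
I(M, v) = 1 + v
(-4*q(h(-4, -5)))*I(-5, 1) = (-4*(1 + (-5 - 4)))*(1 + 1) = -4*(1 - 9)*2 = -4*(-8)*2 = 32*2 = 64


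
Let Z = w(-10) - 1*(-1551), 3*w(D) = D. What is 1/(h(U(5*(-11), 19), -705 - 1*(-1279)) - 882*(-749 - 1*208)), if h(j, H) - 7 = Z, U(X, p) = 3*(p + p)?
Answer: 3/2536886 ≈ 1.1826e-6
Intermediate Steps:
w(D) = D/3
U(X, p) = 6*p (U(X, p) = 3*(2*p) = 6*p)
Z = 4643/3 (Z = (⅓)*(-10) - 1*(-1551) = -10/3 + 1551 = 4643/3 ≈ 1547.7)
h(j, H) = 4664/3 (h(j, H) = 7 + 4643/3 = 4664/3)
1/(h(U(5*(-11), 19), -705 - 1*(-1279)) - 882*(-749 - 1*208)) = 1/(4664/3 - 882*(-749 - 1*208)) = 1/(4664/3 - 882*(-749 - 208)) = 1/(4664/3 - 882*(-957)) = 1/(4664/3 + 844074) = 1/(2536886/3) = 3/2536886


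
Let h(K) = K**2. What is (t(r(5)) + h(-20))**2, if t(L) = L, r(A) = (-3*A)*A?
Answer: 105625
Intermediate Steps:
r(A) = -3*A**2
(t(r(5)) + h(-20))**2 = (-3*5**2 + (-20)**2)**2 = (-3*25 + 400)**2 = (-75 + 400)**2 = 325**2 = 105625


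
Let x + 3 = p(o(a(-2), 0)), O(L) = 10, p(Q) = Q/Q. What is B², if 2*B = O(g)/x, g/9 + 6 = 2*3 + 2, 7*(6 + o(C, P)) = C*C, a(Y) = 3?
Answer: 25/4 ≈ 6.2500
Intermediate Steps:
o(C, P) = -6 + C²/7 (o(C, P) = -6 + (C*C)/7 = -6 + C²/7)
p(Q) = 1
g = 18 (g = -54 + 9*(2*3 + 2) = -54 + 9*(6 + 2) = -54 + 9*8 = -54 + 72 = 18)
x = -2 (x = -3 + 1 = -2)
B = -5/2 (B = (10/(-2))/2 = (10*(-½))/2 = (½)*(-5) = -5/2 ≈ -2.5000)
B² = (-5/2)² = 25/4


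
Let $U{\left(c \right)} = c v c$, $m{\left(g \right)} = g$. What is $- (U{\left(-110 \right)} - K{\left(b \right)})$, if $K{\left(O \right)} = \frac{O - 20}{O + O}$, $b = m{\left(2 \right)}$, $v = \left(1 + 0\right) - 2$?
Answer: $\frac{24191}{2} \approx 12096.0$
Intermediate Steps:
$v = -1$ ($v = 1 - 2 = -1$)
$b = 2$
$K{\left(O \right)} = \frac{-20 + O}{2 O}$
$U{\left(c \right)} = - c^{2}$ ($U{\left(c \right)} = c \left(-1\right) c = - c c = - c^{2}$)
$- (U{\left(-110 \right)} - K{\left(b \right)}) = - (- \left(-110\right)^{2} - \frac{-20 + 2}{2 \cdot 2}) = - (\left(-1\right) 12100 - \frac{1}{2} \cdot \frac{1}{2} \left(-18\right)) = - (-12100 - - \frac{9}{2}) = - (-12100 + \frac{9}{2}) = \left(-1\right) \left(- \frac{24191}{2}\right) = \frac{24191}{2}$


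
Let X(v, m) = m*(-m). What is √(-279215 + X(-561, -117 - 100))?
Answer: 12*I*√2266 ≈ 571.23*I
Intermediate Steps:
X(v, m) = -m²
√(-279215 + X(-561, -117 - 100)) = √(-279215 - (-117 - 100)²) = √(-279215 - 1*(-217)²) = √(-279215 - 1*47089) = √(-279215 - 47089) = √(-326304) = 12*I*√2266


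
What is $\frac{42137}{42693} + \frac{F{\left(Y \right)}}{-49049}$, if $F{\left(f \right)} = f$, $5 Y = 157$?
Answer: $\frac{1475312252}{1495749255} \approx 0.98634$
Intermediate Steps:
$Y = \frac{157}{5}$ ($Y = \frac{1}{5} \cdot 157 = \frac{157}{5} \approx 31.4$)
$\frac{42137}{42693} + \frac{F{\left(Y \right)}}{-49049} = \frac{42137}{42693} + \frac{157}{5 \left(-49049\right)} = 42137 \cdot \frac{1}{42693} + \frac{157}{5} \left(- \frac{1}{49049}\right) = \frac{42137}{42693} - \frac{157}{245245} = \frac{1475312252}{1495749255}$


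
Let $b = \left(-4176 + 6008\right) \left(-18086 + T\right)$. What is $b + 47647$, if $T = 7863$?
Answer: $-18680889$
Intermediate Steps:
$b = -18728536$ ($b = \left(-4176 + 6008\right) \left(-18086 + 7863\right) = 1832 \left(-10223\right) = -18728536$)
$b + 47647 = -18728536 + 47647 = -18680889$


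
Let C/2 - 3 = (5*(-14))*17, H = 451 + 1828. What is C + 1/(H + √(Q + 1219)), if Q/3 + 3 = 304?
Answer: -12325138627/5191719 - √2122/5191719 ≈ -2374.0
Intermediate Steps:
Q = 903 (Q = -9 + 3*304 = -9 + 912 = 903)
H = 2279
C = -2374 (C = 6 + 2*((5*(-14))*17) = 6 + 2*(-70*17) = 6 + 2*(-1190) = 6 - 2380 = -2374)
C + 1/(H + √(Q + 1219)) = -2374 + 1/(2279 + √(903 + 1219)) = -2374 + 1/(2279 + √2122)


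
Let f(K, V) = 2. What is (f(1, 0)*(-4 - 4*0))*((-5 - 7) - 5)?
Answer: 136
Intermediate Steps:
(f(1, 0)*(-4 - 4*0))*((-5 - 7) - 5) = (2*(-4 - 4*0))*((-5 - 7) - 5) = (2*(-4 + 0))*(-12 - 5) = (2*(-4))*(-17) = -8*(-17) = 136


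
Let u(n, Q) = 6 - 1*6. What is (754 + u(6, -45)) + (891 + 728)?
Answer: 2373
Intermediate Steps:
u(n, Q) = 0 (u(n, Q) = 6 - 6 = 0)
(754 + u(6, -45)) + (891 + 728) = (754 + 0) + (891 + 728) = 754 + 1619 = 2373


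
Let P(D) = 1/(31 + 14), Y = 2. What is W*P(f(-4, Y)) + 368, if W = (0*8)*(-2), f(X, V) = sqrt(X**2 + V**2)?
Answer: 368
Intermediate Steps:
f(X, V) = sqrt(V**2 + X**2)
W = 0 (W = 0*(-2) = 0)
P(D) = 1/45
W*P(f(-4, Y)) + 368 = 0*(1/45) + 368 = 0 + 368 = 368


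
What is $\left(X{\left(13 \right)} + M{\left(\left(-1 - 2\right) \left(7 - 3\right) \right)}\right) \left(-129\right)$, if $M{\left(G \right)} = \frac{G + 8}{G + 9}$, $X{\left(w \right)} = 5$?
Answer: $-817$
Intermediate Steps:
$M{\left(G \right)} = \frac{8 + G}{9 + G}$
$\left(X{\left(13 \right)} + M{\left(\left(-1 - 2\right) \left(7 - 3\right) \right)}\right) \left(-129\right) = \left(5 + \frac{8 + \left(-1 - 2\right) \left(7 - 3\right)}{9 + \left(-1 - 2\right) \left(7 - 3\right)}\right) \left(-129\right) = \left(5 + \frac{8 - 12}{9 - 12}\right) \left(-129\right) = \left(5 + \frac{1}{-3} \left(-4\right)\right) \left(-129\right) = \left(5 - - \frac{4}{3}\right) \left(-129\right) = \left(5 + \frac{4}{3}\right) \left(-129\right) = \frac{19}{3} \left(-129\right) = -817$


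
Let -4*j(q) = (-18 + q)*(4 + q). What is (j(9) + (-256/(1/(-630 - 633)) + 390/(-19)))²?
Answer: 603861374635281/5776 ≈ 1.0455e+11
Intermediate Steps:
j(q) = -(-18 + q)*(4 + q)/4
(j(9) + (-256/(1/(-630 - 633)) + 390/(-19)))² = ((18 - ¼*9² + (7/2)*9) + (-256/(1/(-630 - 633)) + 390/(-19)))² = ((18 - ¼*81 + 63/2) + (-256/(1/(-1263)) + 390*(-1/19)))² = ((18 - 81/4 + 63/2) + (-256/(-1/1263) - 390/19))² = (117/4 + (-256*(-1263) - 390/19))² = (117/4 + (323328 - 390/19))² = (117/4 + 6142842/19)² = (24573591/76)² = 603861374635281/5776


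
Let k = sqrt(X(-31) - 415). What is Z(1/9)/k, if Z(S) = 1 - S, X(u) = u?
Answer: -4*I*sqrt(446)/2007 ≈ -0.04209*I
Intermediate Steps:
k = I*sqrt(446) (k = sqrt(-31 - 415) = sqrt(-446) = I*sqrt(446) ≈ 21.119*I)
Z(1/9)/k = (1 - 1/9)/((I*sqrt(446))) = (-I*sqrt(446)/446)*(1 - 1*1/9) = (-I*sqrt(446)/446)*(1 - 1/9) = -I*sqrt(446)/446*(8/9) = -4*I*sqrt(446)/2007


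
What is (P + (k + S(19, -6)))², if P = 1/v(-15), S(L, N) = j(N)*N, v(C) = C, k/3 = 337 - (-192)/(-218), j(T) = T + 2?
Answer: 2848655337616/2673225 ≈ 1.0656e+6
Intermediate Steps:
j(T) = 2 + T
k = 109911/109 (k = 3*(337 - (-192)/(-218)) = 3*(337 - (-192)*(-1)/218) = 3*(337 - 1*96/109) = 3*(337 - 96/109) = 3*(36637/109) = 109911/109 ≈ 1008.4)
S(L, N) = N*(2 + N) (S(L, N) = (2 + N)*N = N*(2 + N))
P = -1/15 (P = 1/(-15) = -1/15 ≈ -0.066667)
(P + (k + S(19, -6)))² = (-1/15 + (109911/109 - 6*(2 - 6)))² = (-1/15 + (109911/109 - 6*(-4)))² = (-1/15 + (109911/109 + 24))² = (-1/15 + 112527/109)² = (1687796/1635)² = 2848655337616/2673225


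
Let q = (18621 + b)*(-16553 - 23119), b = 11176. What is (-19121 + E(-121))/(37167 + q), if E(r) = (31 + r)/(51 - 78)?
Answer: 57353/3546208251 ≈ 1.6173e-5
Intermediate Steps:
q = -1182106584 (q = (18621 + 11176)*(-16553 - 23119) = 29797*(-39672) = -1182106584)
E(r) = -31/27 - r/27 (E(r) = (31 + r)/(-27) = (31 + r)*(-1/27) = -31/27 - r/27)
(-19121 + E(-121))/(37167 + q) = (-19121 + (-31/27 - 1/27*(-121)))/(37167 - 1182106584) = (-19121 + (-31/27 + 121/27))/(-1182069417) = (-19121 + 10/3)*(-1/1182069417) = -57353/3*(-1/1182069417) = 57353/3546208251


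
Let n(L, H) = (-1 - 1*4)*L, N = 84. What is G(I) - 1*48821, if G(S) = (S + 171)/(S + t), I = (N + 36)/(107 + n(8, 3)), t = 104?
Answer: -346031671/7088 ≈ -48819.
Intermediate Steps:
n(L, H) = -5*L (n(L, H) = (-1 - 4)*L = -5*L)
I = 120/67 (I = (84 + 36)/(107 - 5*8) = 120/(107 - 40) = 120/67 ≈ 1.7910)
G(S) = (171 + S)/(104 + S) (G(S) = (S + 171)/(S + 104) = (171 + S)/(104 + S))
G(I) - 1*48821 = (171 + 120/67)/(104 + 120/67) - 1*48821 = (11577/67)/(7088/67) - 48821 = (67/7088)*(11577/67) - 48821 = 11577/7088 - 48821 = -346031671/7088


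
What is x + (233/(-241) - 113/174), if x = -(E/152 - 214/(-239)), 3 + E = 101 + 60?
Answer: -1352417765/380844588 ≈ -3.5511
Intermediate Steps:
E = 158 (E = -3 + (101 + 60) = -3 + 161 = 158)
x = -35145/18164 (x = -(158/152 - 214/(-239)) = -(158*(1/152) - 214*(-1/239)) = -(79/76 + 214/239) = -1*35145/18164 = -35145/18164 ≈ -1.9349)
x + (233/(-241) - 113/174) = -35145/18164 + (233/(-241) - 113/174) = -35145/18164 + (233*(-1/241) - 113*1/174) = -35145/18164 + (-233/241 - 113/174) = -35145/18164 - 67775/41934 = -1352417765/380844588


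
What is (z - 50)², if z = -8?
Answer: 3364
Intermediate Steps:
(z - 50)² = (-8 - 50)² = (-58)² = 3364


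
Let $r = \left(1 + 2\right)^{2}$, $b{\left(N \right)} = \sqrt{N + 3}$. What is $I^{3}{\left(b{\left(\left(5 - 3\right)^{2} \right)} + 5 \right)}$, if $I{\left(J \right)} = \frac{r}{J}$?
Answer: $\frac{729}{\left(5 + \sqrt{7}\right)^{3}} \approx 1.631$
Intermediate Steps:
$b{\left(N \right)} = \sqrt{3 + N}$
$r = 9$ ($r = 3^{2} = 9$)
$I{\left(J \right)} = \frac{9}{J}$
$I^{3}{\left(b{\left(\left(5 - 3\right)^{2} \right)} + 5 \right)} = \left(\frac{9}{\sqrt{3 + \left(5 - 3\right)^{2}} + 5}\right)^{3} = \left(\frac{9}{\sqrt{3 + 2^{2}} + 5}\right)^{3} = \left(\frac{9}{\sqrt{3 + 4} + 5}\right)^{3} = \left(\frac{9}{\sqrt{7} + 5}\right)^{3} = \left(\frac{9}{5 + \sqrt{7}}\right)^{3} = \frac{729}{\left(5 + \sqrt{7}\right)^{3}}$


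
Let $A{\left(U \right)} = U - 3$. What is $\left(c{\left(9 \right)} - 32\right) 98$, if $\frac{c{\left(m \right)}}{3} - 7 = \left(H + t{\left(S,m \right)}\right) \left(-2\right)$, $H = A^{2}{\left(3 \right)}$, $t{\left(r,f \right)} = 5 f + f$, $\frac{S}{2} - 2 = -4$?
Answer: $-32830$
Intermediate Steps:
$S = -4$ ($S = 4 + 2 \left(-4\right) = 4 - 8 = -4$)
$A{\left(U \right)} = -3 + U$
$t{\left(r,f \right)} = 6 f$
$H = 0$ ($H = \left(-3 + 3\right)^{2} = 0^{2} = 0$)
$c{\left(m \right)} = 21 - 36 m$ ($c{\left(m \right)} = 21 + 3 \left(0 + 6 m\right) \left(-2\right) = 21 + 3 \cdot 6 m \left(-2\right) = 21 + 3 \left(- 12 m\right) = 21 - 36 m$)
$\left(c{\left(9 \right)} - 32\right) 98 = \left(\left(21 - 324\right) - 32\right) 98 = \left(-303 - 32\right) 98 = \left(-335\right) 98 = -32830$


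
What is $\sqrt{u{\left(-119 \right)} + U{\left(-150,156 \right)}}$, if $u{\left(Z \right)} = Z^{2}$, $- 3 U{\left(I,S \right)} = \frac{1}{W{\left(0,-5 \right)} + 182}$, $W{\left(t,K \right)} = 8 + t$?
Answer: $\frac{\sqrt{4600908330}}{570} \approx 119.0$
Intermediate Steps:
$U{\left(I,S \right)} = - \frac{1}{570}$ ($U{\left(I,S \right)} = - \frac{1}{3 \left(\left(8 + 0\right) + 182\right)} = - \frac{1}{3 \left(8 + 182\right)} = - \frac{1}{3 \cdot 190} = \left(- \frac{1}{3}\right) \frac{1}{190} = - \frac{1}{570}$)
$\sqrt{u{\left(-119 \right)} + U{\left(-150,156 \right)}} = \sqrt{\left(-119\right)^{2} - \frac{1}{570}} = \sqrt{14161 - \frac{1}{570}} = \sqrt{\frac{8071769}{570}} = \frac{\sqrt{4600908330}}{570}$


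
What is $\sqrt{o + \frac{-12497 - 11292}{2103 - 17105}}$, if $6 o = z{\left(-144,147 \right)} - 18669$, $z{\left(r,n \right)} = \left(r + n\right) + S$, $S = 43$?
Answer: $\frac{i \sqrt{1570931684634}}{22503} \approx 55.698 i$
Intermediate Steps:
$z{\left(r,n \right)} = 43 + n + r$ ($z{\left(r,n \right)} = \left(r + n\right) + 43 = \left(n + r\right) + 43 = 43 + n + r$)
$o = - \frac{18623}{6}$ ($o = \frac{\left(43 + 147 - 144\right) - 18669}{6} = \frac{46 - 18669}{6} = \frac{1}{6} \left(-18623\right) = - \frac{18623}{6} \approx -3103.8$)
$\sqrt{o + \frac{-12497 - 11292}{2103 - 17105}} = \sqrt{- \frac{18623}{6} + \frac{-12497 - 11292}{2103 - 17105}} = \sqrt{- \frac{18623}{6} - \frac{23789}{-15002}} = \sqrt{- \frac{18623}{6} - - \frac{23789}{15002}} = \sqrt{- \frac{18623}{6} + \frac{23789}{15002}} = \sqrt{- \frac{69809878}{22503}} = \frac{i \sqrt{1570931684634}}{22503}$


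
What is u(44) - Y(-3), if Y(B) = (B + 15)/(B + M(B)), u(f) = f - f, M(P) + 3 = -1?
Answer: 12/7 ≈ 1.7143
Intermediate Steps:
M(P) = -4 (M(P) = -3 - 1 = -4)
u(f) = 0
Y(B) = (15 + B)/(-4 + B) (Y(B) = (B + 15)/(B - 4) = (15 + B)/(-4 + B))
u(44) - Y(-3) = 0 - (15 - 3)/(-4 - 3) = 0 - 12/(-7) = 0 - (-1)*12/7 = 0 - 1*(-12/7) = 0 + 12/7 = 12/7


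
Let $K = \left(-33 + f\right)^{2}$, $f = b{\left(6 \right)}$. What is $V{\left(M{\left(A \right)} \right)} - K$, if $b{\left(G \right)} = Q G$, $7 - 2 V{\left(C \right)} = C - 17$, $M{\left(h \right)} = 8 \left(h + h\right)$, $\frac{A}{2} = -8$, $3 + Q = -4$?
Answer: $-5485$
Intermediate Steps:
$Q = -7$ ($Q = -3 - 4 = -7$)
$A = -16$ ($A = 2 \left(-8\right) = -16$)
$M{\left(h \right)} = 16 h$ ($M{\left(h \right)} = 8 \cdot 2 h = 16 h$)
$V{\left(C \right)} = 12 - \frac{C}{2}$ ($V{\left(C \right)} = \frac{7}{2} - \frac{C - 17}{2} = \frac{7}{2} - \frac{-17 + C}{2} = \frac{7}{2} - \left(- \frac{17}{2} + \frac{C}{2}\right) = 12 - \frac{C}{2}$)
$b{\left(G \right)} = - 7 G$
$f = -42$ ($f = \left(-7\right) 6 = -42$)
$K = 5625$ ($K = \left(-33 - 42\right)^{2} = \left(-75\right)^{2} = 5625$)
$V{\left(M{\left(A \right)} \right)} - K = \left(12 - \frac{16 \left(-16\right)}{2}\right) - 5625 = \left(12 - -128\right) - 5625 = \left(12 + 128\right) - 5625 = 140 - 5625 = -5485$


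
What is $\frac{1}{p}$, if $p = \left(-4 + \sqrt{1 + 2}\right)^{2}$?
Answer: $\frac{1}{\left(4 - \sqrt{3}\right)^{2}} \approx 0.19442$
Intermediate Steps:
$p = \left(-4 + \sqrt{3}\right)^{2} \approx 5.1436$
$\frac{1}{p} = \frac{1}{\left(4 - \sqrt{3}\right)^{2}}$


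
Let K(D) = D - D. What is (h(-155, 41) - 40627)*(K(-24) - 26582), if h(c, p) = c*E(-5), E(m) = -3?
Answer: 1067586284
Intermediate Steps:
h(c, p) = -3*c (h(c, p) = c*(-3) = -3*c)
K(D) = 0
(h(-155, 41) - 40627)*(K(-24) - 26582) = (-3*(-155) - 40627)*(0 - 26582) = (465 - 40627)*(-26582) = -40162*(-26582) = 1067586284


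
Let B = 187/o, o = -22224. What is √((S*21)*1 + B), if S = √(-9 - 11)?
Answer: √(-259743 + 1296503712*I*√5)/5556 ≈ 6.8522 + 6.8529*I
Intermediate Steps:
S = 2*I*√5 (S = √(-20) = 2*I*√5 ≈ 4.4721*I)
B = -187/22224 (B = 187/(-22224) = 187*(-1/22224) = -187/22224 ≈ -0.0084143)
√((S*21)*1 + B) = √(((2*I*√5)*21)*1 - 187/22224) = √((42*I*√5)*1 - 187/22224) = √(42*I*√5 - 187/22224) = √(-187/22224 + 42*I*√5)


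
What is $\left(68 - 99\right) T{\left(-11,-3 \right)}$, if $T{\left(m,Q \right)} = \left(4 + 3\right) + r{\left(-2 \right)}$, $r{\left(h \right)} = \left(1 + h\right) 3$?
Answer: $-124$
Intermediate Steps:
$r{\left(h \right)} = 3 + 3 h$
$T{\left(m,Q \right)} = 4$ ($T{\left(m,Q \right)} = \left(4 + 3\right) + \left(3 + 3 \left(-2\right)\right) = 7 + \left(3 - 6\right) = 7 - 3 = 4$)
$\left(68 - 99\right) T{\left(-11,-3 \right)} = \left(68 - 99\right) 4 = \left(-31\right) 4 = -124$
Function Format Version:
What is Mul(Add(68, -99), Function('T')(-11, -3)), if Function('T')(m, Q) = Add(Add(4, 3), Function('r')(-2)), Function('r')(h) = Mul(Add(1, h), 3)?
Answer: -124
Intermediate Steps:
Function('r')(h) = Add(3, Mul(3, h))
Function('T')(m, Q) = 4 (Function('T')(m, Q) = Add(Add(4, 3), Add(3, Mul(3, -2))) = Add(7, Add(3, -6)) = Add(7, -3) = 4)
Mul(Add(68, -99), Function('T')(-11, -3)) = Mul(Add(68, -99), 4) = Mul(-31, 4) = -124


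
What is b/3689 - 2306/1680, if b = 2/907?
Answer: -551121077/401510760 ≈ -1.3726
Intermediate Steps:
b = 2/907 (b = 2*(1/907) = 2/907 ≈ 0.0022051)
b/3689 - 2306/1680 = (2/907)/3689 - 2306/1680 = (2/907)*(1/3689) - 2306*1/1680 = 2/3345923 - 1153/840 = -551121077/401510760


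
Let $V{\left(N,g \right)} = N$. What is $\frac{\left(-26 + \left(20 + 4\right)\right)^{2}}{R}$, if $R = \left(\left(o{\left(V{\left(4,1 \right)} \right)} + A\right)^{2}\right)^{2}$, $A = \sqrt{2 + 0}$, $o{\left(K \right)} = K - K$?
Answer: $1$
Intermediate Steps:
$o{\left(K \right)} = 0$
$A = \sqrt{2} \approx 1.4142$
$R = 4$ ($R = \left(\left(0 + \sqrt{2}\right)^{2}\right)^{2} = \left(\left(\sqrt{2}\right)^{2}\right)^{2} = 2^{2} = 4$)
$\frac{\left(-26 + \left(20 + 4\right)\right)^{2}}{R} = \frac{\left(-26 + \left(20 + 4\right)\right)^{2}}{4} = \left(-26 + 24\right)^{2} \cdot \frac{1}{4} = \left(-2\right)^{2} \cdot \frac{1}{4} = 4 \cdot \frac{1}{4} = 1$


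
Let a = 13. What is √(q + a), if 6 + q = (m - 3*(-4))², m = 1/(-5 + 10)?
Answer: 2*√974/5 ≈ 12.484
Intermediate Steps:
m = ⅕ (m = 1/5 = ⅕ ≈ 0.20000)
q = 3571/25 (q = -6 + (⅕ - 3*(-4))² = -6 + (⅕ + 12)² = -6 + (61/5)² = -6 + 3721/25 = 3571/25 ≈ 142.84)
√(q + a) = √(3571/25 + 13) = √(3896/25) = 2*√974/5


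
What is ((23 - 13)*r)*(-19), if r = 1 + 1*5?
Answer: -1140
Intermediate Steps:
r = 6 (r = 1 + 5 = 6)
((23 - 13)*r)*(-19) = ((23 - 13)*6)*(-19) = (10*6)*(-19) = 60*(-19) = -1140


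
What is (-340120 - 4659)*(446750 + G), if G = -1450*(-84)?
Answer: -196024100450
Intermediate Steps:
G = 121800
(-340120 - 4659)*(446750 + G) = (-340120 - 4659)*(446750 + 121800) = -344779*568550 = -196024100450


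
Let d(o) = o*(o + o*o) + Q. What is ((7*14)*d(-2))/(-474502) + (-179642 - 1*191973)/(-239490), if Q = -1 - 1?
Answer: 2521041155/1623406914 ≈ 1.5529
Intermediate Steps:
Q = -2
d(o) = -2 + o*(o + o²) (d(o) = o*(o + o*o) - 2 = o*(o + o²) - 2 = -2 + o*(o + o²))
((7*14)*d(-2))/(-474502) + (-179642 - 1*191973)/(-239490) = ((7*14)*(-2 + (-2)² + (-2)³))/(-474502) + (-179642 - 1*191973)/(-239490) = (98*(-2 + 4 - 8))*(-1/474502) + (-179642 - 191973)*(-1/239490) = (98*(-6))*(-1/474502) - 371615*(-1/239490) = -588*(-1/474502) + 74323/47898 = 42/33893 + 74323/47898 = 2521041155/1623406914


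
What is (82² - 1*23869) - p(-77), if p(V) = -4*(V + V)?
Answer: -17761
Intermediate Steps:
p(V) = -8*V
(82² - 1*23869) - p(-77) = (82² - 1*23869) - (-8)*(-77) = (6724 - 23869) - 1*616 = -17145 - 616 = -17761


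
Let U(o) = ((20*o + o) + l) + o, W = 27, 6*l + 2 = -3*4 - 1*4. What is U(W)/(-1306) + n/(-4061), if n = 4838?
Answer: -8718479/5303666 ≈ -1.6439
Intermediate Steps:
l = -3 (l = -1/3 + (-3*4 - 1*4)/6 = -1/3 + (-12 - 4)/6 = -1/3 + (1/6)*(-16) = -1/3 - 8/3 = -3)
U(o) = -3 + 22*o (U(o) = ((20*o + o) - 3) + o = (21*o - 3) + o = (-3 + 21*o) + o = -3 + 22*o)
U(W)/(-1306) + n/(-4061) = (-3 + 22*27)/(-1306) + 4838/(-4061) = (-3 + 594)*(-1/1306) + 4838*(-1/4061) = 591*(-1/1306) - 4838/4061 = -591/1306 - 4838/4061 = -8718479/5303666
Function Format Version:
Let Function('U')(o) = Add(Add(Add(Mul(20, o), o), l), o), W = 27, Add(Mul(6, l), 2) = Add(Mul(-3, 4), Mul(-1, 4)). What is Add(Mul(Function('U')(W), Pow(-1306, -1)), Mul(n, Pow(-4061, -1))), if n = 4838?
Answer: Rational(-8718479, 5303666) ≈ -1.6439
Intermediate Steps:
l = -3 (l = Add(Rational(-1, 3), Mul(Rational(1, 6), Add(Mul(-3, 4), Mul(-1, 4)))) = Add(Rational(-1, 3), Mul(Rational(1, 6), Add(-12, -4))) = Add(Rational(-1, 3), Mul(Rational(1, 6), -16)) = Add(Rational(-1, 3), Rational(-8, 3)) = -3)
Function('U')(o) = Add(-3, Mul(22, o)) (Function('U')(o) = Add(Add(Add(Mul(20, o), o), -3), o) = Add(Add(Mul(21, o), -3), o) = Add(Add(-3, Mul(21, o)), o) = Add(-3, Mul(22, o)))
Add(Mul(Function('U')(W), Pow(-1306, -1)), Mul(n, Pow(-4061, -1))) = Add(Mul(Add(-3, Mul(22, 27)), Pow(-1306, -1)), Mul(4838, Pow(-4061, -1))) = Add(Mul(Add(-3, 594), Rational(-1, 1306)), Mul(4838, Rational(-1, 4061))) = Add(Mul(591, Rational(-1, 1306)), Rational(-4838, 4061)) = Add(Rational(-591, 1306), Rational(-4838, 4061)) = Rational(-8718479, 5303666)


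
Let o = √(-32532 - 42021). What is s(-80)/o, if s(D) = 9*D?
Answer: 240*I*√74553/24851 ≈ 2.6369*I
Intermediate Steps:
o = I*√74553 (o = √(-74553) = I*√74553 ≈ 273.04*I)
s(-80)/o = (9*(-80))/((I*√74553)) = -(-240)*I*√74553/24851 = 240*I*√74553/24851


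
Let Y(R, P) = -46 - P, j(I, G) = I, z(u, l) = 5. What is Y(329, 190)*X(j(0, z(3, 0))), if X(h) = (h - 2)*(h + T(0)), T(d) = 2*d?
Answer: 0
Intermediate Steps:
X(h) = h*(-2 + h) (X(h) = (h - 2)*(h + 2*0) = (-2 + h)*(h + 0) = (-2 + h)*h = h*(-2 + h))
Y(329, 190)*X(j(0, z(3, 0))) = (-46 - 1*190)*(0*(-2 + 0)) = (-46 - 190)*(0*(-2)) = -236*0 = 0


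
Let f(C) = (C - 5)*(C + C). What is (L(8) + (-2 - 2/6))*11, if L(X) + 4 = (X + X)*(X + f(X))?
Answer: 29359/3 ≈ 9786.3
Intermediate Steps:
f(C) = 2*C*(-5 + C) (f(C) = (-5 + C)*(2*C) = 2*C*(-5 + C))
L(X) = -4 + 2*X*(X + 2*X*(-5 + X)) (L(X) = -4 + (X + X)*(X + 2*X*(-5 + X)) = -4 + (2*X)*(X + 2*X*(-5 + X)) = -4 + 2*X*(X + 2*X*(-5 + X)))
(L(8) + (-2 - 2/6))*11 = ((-4 - 18*8² + 4*8³) + (-2 - 2/6))*11 = ((-4 - 18*64 + 4*512) + (-2 - 2*⅙))*11 = ((-4 - 1152 + 2048) + (-2 - ⅓))*11 = (892 - 7/3)*11 = (2669/3)*11 = 29359/3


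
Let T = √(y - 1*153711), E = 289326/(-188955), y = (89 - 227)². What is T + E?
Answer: -96442/62985 + 3*I*√14963 ≈ -1.5312 + 366.97*I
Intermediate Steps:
y = 19044 (y = (-138)² = 19044)
E = -96442/62985 (E = 289326*(-1/188955) = -96442/62985 ≈ -1.5312)
T = 3*I*√14963 (T = √(19044 - 1*153711) = √(19044 - 153711) = √(-134667) = 3*I*√14963 ≈ 366.97*I)
T + E = 3*I*√14963 - 96442/62985 = -96442/62985 + 3*I*√14963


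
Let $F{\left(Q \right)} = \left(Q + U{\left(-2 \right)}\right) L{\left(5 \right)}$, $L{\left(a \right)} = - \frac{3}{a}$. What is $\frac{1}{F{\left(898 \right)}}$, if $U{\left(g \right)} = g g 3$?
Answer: $- \frac{1}{546} \approx -0.0018315$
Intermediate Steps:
$U{\left(g \right)} = 3 g^{2}$ ($U{\left(g \right)} = g^{2} \cdot 3 = 3 g^{2}$)
$F{\left(Q \right)} = - \frac{36}{5} - \frac{3 Q}{5}$ ($F{\left(Q \right)} = \left(Q + 3 \left(-2\right)^{2}\right) \left(- \frac{3}{5}\right) = \left(Q + 3 \cdot 4\right) \left(\left(-3\right) \frac{1}{5}\right) = \left(Q + 12\right) \left(- \frac{3}{5}\right) = \left(12 + Q\right) \left(- \frac{3}{5}\right) = - \frac{36}{5} - \frac{3 Q}{5}$)
$\frac{1}{F{\left(898 \right)}} = \frac{1}{- \frac{36}{5} - \frac{2694}{5}} = \frac{1}{-546} = - \frac{1}{546}$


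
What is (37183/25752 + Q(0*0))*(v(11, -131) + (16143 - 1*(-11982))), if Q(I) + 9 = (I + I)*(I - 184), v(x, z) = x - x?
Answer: -1824234375/8584 ≈ -2.1252e+5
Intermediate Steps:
v(x, z) = 0
Q(I) = -9 + 2*I*(-184 + I) (Q(I) = -9 + (I + I)*(I - 184) = -9 + (2*I)*(-184 + I) = -9 + 2*I*(-184 + I))
(37183/25752 + Q(0*0))*(v(11, -131) + (16143 - 1*(-11982))) = (37183/25752 + (-9 - 0*0 + 2*(0*0)²))*(0 + (16143 - 1*(-11982))) = (37183*(1/25752) + (-9 - 368*0 + 2*0²))*(0 + (16143 + 11982)) = (37183/25752 + (-9 + 0 + 2*0))*(0 + 28125) = (37183/25752 + (-9 + 0 + 0))*28125 = (37183/25752 - 9)*28125 = -194585/25752*28125 = -1824234375/8584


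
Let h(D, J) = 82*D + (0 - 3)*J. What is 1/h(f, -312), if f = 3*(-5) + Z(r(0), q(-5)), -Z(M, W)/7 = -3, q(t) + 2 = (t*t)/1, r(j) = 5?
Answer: 1/1428 ≈ 0.00070028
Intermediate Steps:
q(t) = -2 + t² (q(t) = -2 + (t*t)/1 = -2 + t²*1 = -2 + t²)
Z(M, W) = 21 (Z(M, W) = -7*(-3) = 21)
f = 6 (f = 3*(-5) + 21 = -15 + 21 = 6)
h(D, J) = -3*J + 82*D (h(D, J) = 82*D - 3*J = -3*J + 82*D)
1/h(f, -312) = 1/(-3*(-312) + 82*6) = 1/(936 + 492) = 1/1428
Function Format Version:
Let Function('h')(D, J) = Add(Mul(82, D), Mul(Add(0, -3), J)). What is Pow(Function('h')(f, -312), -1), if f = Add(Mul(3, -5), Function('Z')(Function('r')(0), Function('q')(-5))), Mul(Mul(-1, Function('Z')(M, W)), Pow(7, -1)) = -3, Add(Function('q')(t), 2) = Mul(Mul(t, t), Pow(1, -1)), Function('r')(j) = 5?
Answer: Rational(1, 1428) ≈ 0.00070028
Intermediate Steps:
Function('q')(t) = Add(-2, Pow(t, 2)) (Function('q')(t) = Add(-2, Mul(Mul(t, t), Pow(1, -1))) = Add(-2, Mul(Pow(t, 2), 1)) = Add(-2, Pow(t, 2)))
Function('Z')(M, W) = 21 (Function('Z')(M, W) = Mul(-7, -3) = 21)
f = 6 (f = Add(Mul(3, -5), 21) = Add(-15, 21) = 6)
Function('h')(D, J) = Add(Mul(-3, J), Mul(82, D)) (Function('h')(D, J) = Add(Mul(82, D), Mul(-3, J)) = Add(Mul(-3, J), Mul(82, D)))
Pow(Function('h')(f, -312), -1) = Pow(Add(Mul(-3, -312), Mul(82, 6)), -1) = Pow(Add(936, 492), -1) = Pow(1428, -1) = Rational(1, 1428)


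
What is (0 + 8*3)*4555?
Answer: 109320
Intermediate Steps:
(0 + 8*3)*4555 = (0 + 24)*4555 = 24*4555 = 109320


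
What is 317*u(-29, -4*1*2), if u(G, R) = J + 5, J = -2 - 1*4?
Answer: -317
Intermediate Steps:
J = -6 (J = -2 - 4 = -6)
u(G, R) = -1 (u(G, R) = -6 + 5 = -1)
317*u(-29, -4*1*2) = 317*(-1) = -317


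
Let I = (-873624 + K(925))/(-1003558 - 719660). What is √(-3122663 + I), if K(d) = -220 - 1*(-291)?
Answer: I*√9272684680286346858/1723218 ≈ 1767.1*I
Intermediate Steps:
K(d) = 71 (K(d) = -220 + 291 = 71)
I = 873553/1723218 (I = (-873624 + 71)/(-1003558 - 719660) = -873553/(-1723218) = -873553*(-1/1723218) = 873553/1723218 ≈ 0.50693)
√(-3122663 + I) = √(-3122663 + 873553/1723218) = √(-5381028215981/1723218) = I*√9272684680286346858/1723218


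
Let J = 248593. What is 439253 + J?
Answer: 687846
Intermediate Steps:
439253 + J = 439253 + 248593 = 687846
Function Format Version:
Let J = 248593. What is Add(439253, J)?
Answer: 687846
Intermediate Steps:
Add(439253, J) = Add(439253, 248593) = 687846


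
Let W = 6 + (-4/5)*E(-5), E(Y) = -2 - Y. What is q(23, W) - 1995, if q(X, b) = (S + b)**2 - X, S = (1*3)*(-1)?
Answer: -50441/25 ≈ -2017.6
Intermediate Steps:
W = 18/5 (W = 6 + (-4/5)*(-2 - 1*(-5)) = 6 + (-4*1/5)*(-2 + 5) = 6 - 4/5*3 = 6 - 12/5 = 18/5 ≈ 3.6000)
S = -3 (S = 3*(-1) = -3)
q(X, b) = (-3 + b)**2 - X
q(23, W) - 1995 = ((-3 + 18/5)**2 - 1*23) - 1995 = ((3/5)**2 - 23) - 1995 = (9/25 - 23) - 1995 = -566/25 - 1995 = -50441/25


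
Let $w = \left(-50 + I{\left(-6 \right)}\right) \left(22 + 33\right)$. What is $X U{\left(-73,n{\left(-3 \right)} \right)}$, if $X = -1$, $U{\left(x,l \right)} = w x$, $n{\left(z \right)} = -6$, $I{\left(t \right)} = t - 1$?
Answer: $-228855$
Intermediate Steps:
$I{\left(t \right)} = -1 + t$ ($I{\left(t \right)} = t - 1 = -1 + t$)
$w = -3135$ ($w = \left(-50 - 7\right) \left(22 + 33\right) = \left(-50 - 7\right) 55 = \left(-57\right) 55 = -3135$)
$U{\left(x,l \right)} = - 3135 x$
$X U{\left(-73,n{\left(-3 \right)} \right)} = - \left(-3135\right) \left(-73\right) = \left(-1\right) 228855 = -228855$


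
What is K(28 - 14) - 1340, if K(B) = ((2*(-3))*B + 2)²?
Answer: 5384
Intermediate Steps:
K(B) = (2 - 6*B)² (K(B) = (-6*B + 2)² = (2 - 6*B)²)
K(28 - 14) - 1340 = 4*(-1 + 3*(28 - 14))² - 1340 = 4*(-1 + 3*14)² - 1340 = 4*(-1 + 42)² - 1340 = 4*41² - 1340 = 4*1681 - 1340 = 6724 - 1340 = 5384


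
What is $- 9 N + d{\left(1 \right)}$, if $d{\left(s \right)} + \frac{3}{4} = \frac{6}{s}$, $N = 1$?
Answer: $- \frac{15}{4} \approx -3.75$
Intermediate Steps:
$d{\left(s \right)} = - \frac{3}{4} + \frac{6}{s}$
$- 9 N + d{\left(1 \right)} = \left(-9\right) 1 - \left(\frac{3}{4} - \frac{6}{1}\right) = -9 + \left(- \frac{3}{4} + 6 \cdot 1\right) = -9 + \left(- \frac{3}{4} + 6\right) = -9 + \frac{21}{4} = - \frac{15}{4}$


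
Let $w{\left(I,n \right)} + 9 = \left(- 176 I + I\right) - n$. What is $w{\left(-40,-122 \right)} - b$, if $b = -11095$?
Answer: $18208$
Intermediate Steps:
$w{\left(I,n \right)} = -9 - n - 175 I$ ($w{\left(I,n \right)} = -9 + \left(\left(- 176 I + I\right) - n\right) = -9 - \left(n + 175 I\right) = -9 - n - 175 I$)
$w{\left(-40,-122 \right)} - b = \left(-9 - -122 - -7000\right) - -11095 = \left(-9 + 122 + 7000\right) + 11095 = 7113 + 11095 = 18208$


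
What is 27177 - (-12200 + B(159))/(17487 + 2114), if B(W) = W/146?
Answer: 77775452083/2861746 ≈ 27178.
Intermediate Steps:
B(W) = W/146 (B(W) = W*(1/146) = W/146)
27177 - (-12200 + B(159))/(17487 + 2114) = 27177 - (-12200 + (1/146)*159)/(17487 + 2114) = 27177 - (-12200 + 159/146)/19601 = 27177 - (-1781041)/(146*19601) = 27177 - 1*(-1781041/2861746) = 27177 + 1781041/2861746 = 77775452083/2861746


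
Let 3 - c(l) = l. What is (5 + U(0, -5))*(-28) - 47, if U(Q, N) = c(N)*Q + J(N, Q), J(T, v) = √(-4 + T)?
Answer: -187 - 84*I ≈ -187.0 - 84.0*I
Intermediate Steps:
c(l) = 3 - l
U(Q, N) = √(-4 + N) + Q*(3 - N) (U(Q, N) = (3 - N)*Q + √(-4 + N) = Q*(3 - N) + √(-4 + N) = √(-4 + N) + Q*(3 - N))
(5 + U(0, -5))*(-28) - 47 = (5 + (√(-4 - 5) - 1*0*(-3 - 5)))*(-28) - 47 = (5 + (√(-9) - 1*0*(-8)))*(-28) - 47 = (5 + (3*I + 0))*(-28) - 47 = (5 + 3*I)*(-28) - 47 = (-140 - 84*I) - 47 = -187 - 84*I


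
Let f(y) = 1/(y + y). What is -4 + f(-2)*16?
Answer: -8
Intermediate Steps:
f(y) = 1/(2*y)
-4 + f(-2)*16 = -4 + ((1/2)/(-2))*16 = -4 + ((1/2)*(-1/2))*16 = -4 - 1/4*16 = -4 - 4 = -8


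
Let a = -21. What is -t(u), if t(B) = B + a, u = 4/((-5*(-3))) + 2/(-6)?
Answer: 316/15 ≈ 21.067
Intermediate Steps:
u = -1/15 (u = 4/15 + 2*(-⅙) = 4*(1/15) - ⅓ = 4/15 - ⅓ = -1/15 ≈ -0.066667)
t(B) = -21 + B (t(B) = B - 21 = -21 + B)
-t(u) = -(-21 - 1/15) = -1*(-316/15) = 316/15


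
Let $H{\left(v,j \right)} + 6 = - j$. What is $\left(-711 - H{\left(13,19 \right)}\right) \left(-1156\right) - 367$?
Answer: $792649$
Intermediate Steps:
$H{\left(v,j \right)} = -6 - j$
$\left(-711 - H{\left(13,19 \right)}\right) \left(-1156\right) - 367 = \left(-711 - \left(-6 - 19\right)\right) \left(-1156\right) - 367 = \left(-711 - -25\right) \left(-1156\right) - 367 = \left(-711 + 25\right) \left(-1156\right) - 367 = \left(-686\right) \left(-1156\right) - 367 = 793016 - 367 = 792649$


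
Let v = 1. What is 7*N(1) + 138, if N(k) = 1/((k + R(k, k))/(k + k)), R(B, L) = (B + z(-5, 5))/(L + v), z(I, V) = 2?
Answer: 718/5 ≈ 143.60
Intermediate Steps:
R(B, L) = (2 + B)/(1 + L) (R(B, L) = (B + 2)/(L + 1) = (2 + B)/(1 + L))
N(k) = 2*k/(k + (2 + k)/(1 + k)) (N(k) = 1/((k + (2 + k)/(1 + k))/(k + k)) = 1/((k + (2 + k)/(1 + k))/((2*k))) = 1/((k + (2 + k)/(1 + k))*(1/(2*k))) = 1/((k + (2 + k)/(1 + k))/(2*k)) = 2*k/(k + (2 + k)/(1 + k)))
7*N(1) + 138 = 7*(2*1*(1 + 1)/(2 + 1 + 1*(1 + 1))) + 138 = 7*(2*1*2/(2 + 1 + 1*2)) + 138 = 7*(2*1*2/(2 + 1 + 2)) + 138 = 7*(2*1*2/5) + 138 = 7*(2*1*(1/5)*2) + 138 = 7*(4/5) + 138 = 28/5 + 138 = 718/5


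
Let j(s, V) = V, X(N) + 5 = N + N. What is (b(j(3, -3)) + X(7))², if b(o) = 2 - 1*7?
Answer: 16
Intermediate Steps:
X(N) = -5 + 2*N (X(N) = -5 + (N + N) = -5 + 2*N)
b(o) = -5 (b(o) = 2 - 7 = -5)
(b(j(3, -3)) + X(7))² = (-5 + (-5 + 2*7))² = (-5 + (-5 + 14))² = (-5 + 9)² = 4² = 16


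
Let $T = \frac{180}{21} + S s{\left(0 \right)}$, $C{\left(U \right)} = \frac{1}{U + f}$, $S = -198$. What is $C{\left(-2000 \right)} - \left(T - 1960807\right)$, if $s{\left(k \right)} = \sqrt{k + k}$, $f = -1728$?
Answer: $\frac{51168995785}{26096} \approx 1.9608 \cdot 10^{6}$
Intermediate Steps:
$s{\left(k \right)} = \sqrt{2} \sqrt{k}$ ($s{\left(k \right)} = \sqrt{2 k} = \sqrt{2} \sqrt{k}$)
$C{\left(U \right)} = \frac{1}{-1728 + U}$ ($C{\left(U \right)} = \frac{1}{U - 1728} = \frac{1}{-1728 + U}$)
$T = \frac{60}{7}$ ($T = \frac{180}{21} - 198 \sqrt{2} \sqrt{0} = 180 \cdot \frac{1}{21} - 198 \sqrt{2} \cdot 0 = \frac{60}{7} - 0 = \frac{60}{7} + 0 = \frac{60}{7} \approx 8.5714$)
$C{\left(-2000 \right)} - \left(T - 1960807\right) = \frac{1}{-1728 - 2000} - \left(\frac{60}{7} - 1960807\right) = \frac{1}{-3728} - - \frac{13725589}{7} = - \frac{1}{3728} + \frac{13725589}{7} = \frac{51168995785}{26096}$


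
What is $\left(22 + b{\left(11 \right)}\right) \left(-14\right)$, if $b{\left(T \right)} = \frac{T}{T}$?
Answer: $-322$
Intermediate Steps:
$b{\left(T \right)} = 1$
$\left(22 + b{\left(11 \right)}\right) \left(-14\right) = \left(22 + 1\right) \left(-14\right) = 23 \left(-14\right) = -322$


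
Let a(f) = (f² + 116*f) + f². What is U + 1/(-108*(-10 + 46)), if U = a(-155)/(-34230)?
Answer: -3898213/4436208 ≈ -0.87873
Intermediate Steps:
a(f) = 2*f² + 116*f
U = -3007/3423 (U = (2*(-155)*(58 - 155))/(-34230) = (2*(-155)*(-97))*(-1/34230) = 30070*(-1/34230) = -3007/3423 ≈ -0.87847)
U + 1/(-108*(-10 + 46)) = -3007/3423 + 1/(-108*(-10 + 46)) = -3007/3423 + 1/(-108*36) = -3007/3423 + 1/(-3888) = -3007/3423 - 1/3888 = -3898213/4436208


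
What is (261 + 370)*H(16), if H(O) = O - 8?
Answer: 5048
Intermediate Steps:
H(O) = -8 + O
(261 + 370)*H(16) = (261 + 370)*(-8 + 16) = 631*8 = 5048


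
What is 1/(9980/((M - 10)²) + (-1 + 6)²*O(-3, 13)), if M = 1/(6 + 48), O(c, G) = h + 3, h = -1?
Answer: 290521/43627730 ≈ 0.0066591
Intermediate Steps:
O(c, G) = 2 (O(c, G) = -1 + 3 = 2)
M = 1/54 ≈ 0.018519
1/(9980/((M - 10)²) + (-1 + 6)²*O(-3, 13)) = 1/(9980/((1/54 - 10)²) + (-1 + 6)²*2) = 1/(9980/((-539/54)²) + 5²*2) = 1/(9980/(290521/2916) + 25*2) = 1/(9980*(2916/290521) + 50) = 1/(29101680/290521 + 50) = 1/(43627730/290521) = 290521/43627730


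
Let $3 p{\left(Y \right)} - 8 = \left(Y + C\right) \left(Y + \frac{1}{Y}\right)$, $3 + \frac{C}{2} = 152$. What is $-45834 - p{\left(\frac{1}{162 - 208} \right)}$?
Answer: $- \frac{261953441}{6348} \approx -41266.0$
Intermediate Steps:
$C = 298$ ($C = -6 + 2 \cdot 152 = -6 + 304 = 298$)
$p{\left(Y \right)} = \frac{8}{3} + \frac{\left(298 + Y\right) \left(Y + \frac{1}{Y}\right)}{3}$ ($p{\left(Y \right)} = \frac{8}{3} + \frac{\left(Y + 298\right) \left(Y + \frac{1}{Y}\right)}{3} = \frac{8}{3} + \frac{\left(298 + Y\right) \left(Y + \frac{1}{Y}\right)}{3}$)
$-45834 - p{\left(\frac{1}{162 - 208} \right)} = -45834 - \frac{298 + \frac{9 + \left(\frac{1}{162 - 208}\right)^{2} + \frac{298}{162 - 208}}{162 - 208}}{3 \frac{1}{162 - 208}} = -45834 - \frac{298 + \frac{9 + \left(\frac{1}{-46}\right)^{2} + \frac{298}{-46}}{-46}}{3 \frac{1}{-46}} = -45834 - \frac{298 - \frac{9 + \left(- \frac{1}{46}\right)^{2} + 298 \left(- \frac{1}{46}\right)}{46}}{3 \left(- \frac{1}{46}\right)} = -45834 - \frac{1}{3} \left(-46\right) \left(298 - \frac{9 + \frac{1}{2116} - \frac{149}{23}}{46}\right) = -45834 - \frac{1}{3} \left(-46\right) \left(298 - \frac{5337}{97336}\right) = -45834 - \frac{1}{3} \left(-46\right) \frac{29000791}{97336} = -45834 - - \frac{29000791}{6348} = -45834 + \frac{29000791}{6348} = - \frac{261953441}{6348}$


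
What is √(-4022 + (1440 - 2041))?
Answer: I*√4623 ≈ 67.993*I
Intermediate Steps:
√(-4022 + (1440 - 2041)) = √(-4022 - 601) = √(-4623) = I*√4623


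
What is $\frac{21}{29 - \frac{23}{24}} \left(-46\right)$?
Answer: $- \frac{23184}{673} \approx -34.449$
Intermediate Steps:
$\frac{21}{29 - \frac{23}{24}} \left(-46\right) = \frac{21}{\frac{673}{24}} \left(-46\right) = 21 \cdot \frac{24}{673} \left(-46\right) = \frac{504}{673} \left(-46\right) = - \frac{23184}{673}$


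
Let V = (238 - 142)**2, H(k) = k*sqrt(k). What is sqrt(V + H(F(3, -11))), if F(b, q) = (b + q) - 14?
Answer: sqrt(9216 - 22*I*sqrt(22)) ≈ 96.001 - 0.5374*I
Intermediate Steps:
F(b, q) = -14 + b + q
H(k) = k**(3/2)
V = 9216 (V = 96**2 = 9216)
sqrt(V + H(F(3, -11))) = sqrt(9216 + (-14 + 3 - 11)**(3/2)) = sqrt(9216 + (-22)**(3/2)) = sqrt(9216 - 22*I*sqrt(22))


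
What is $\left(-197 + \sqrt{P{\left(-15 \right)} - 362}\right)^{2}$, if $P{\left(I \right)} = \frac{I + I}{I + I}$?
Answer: $38448 - 7486 i \approx 38448.0 - 7486.0 i$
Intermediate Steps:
$P{\left(I \right)} = 1$ ($P{\left(I \right)} = \frac{2 I}{2 I} = 2 I \frac{1}{2 I} = 1$)
$\left(-197 + \sqrt{P{\left(-15 \right)} - 362}\right)^{2} = \left(-197 + \sqrt{1 - 362}\right)^{2} = \left(-197 + \sqrt{-361}\right)^{2} = \left(-197 + 19 i\right)^{2}$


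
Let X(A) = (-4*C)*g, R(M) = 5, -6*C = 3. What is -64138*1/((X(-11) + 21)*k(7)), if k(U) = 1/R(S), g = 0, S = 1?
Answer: -320690/21 ≈ -15271.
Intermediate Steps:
C = -1/2 (C = -1/6*3 = -1/2 ≈ -0.50000)
X(A) = 0 (X(A) = -4*(-1/2)*0 = 2*0 = 0)
k(U) = 1/5
-64138*1/((X(-11) + 21)*k(7)) = -64138*5/(0 + 21) = -64138/((1/5)*21) = -64138/21/5 = -64138*5/21 = -320690/21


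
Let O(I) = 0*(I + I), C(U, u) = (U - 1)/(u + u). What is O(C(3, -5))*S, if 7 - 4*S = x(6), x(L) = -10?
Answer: 0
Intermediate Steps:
C(U, u) = (-1 + U)/(2*u) (C(U, u) = (-1 + U)/((2*u)) = (-1 + U)*(1/(2*u)) = (-1 + U)/(2*u))
O(I) = 0 (O(I) = 0*(2*I) = 0)
S = 17/4 (S = 7/4 - 1/4*(-10) = 7/4 + 5/2 = 17/4 ≈ 4.2500)
O(C(3, -5))*S = 0*(17/4) = 0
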